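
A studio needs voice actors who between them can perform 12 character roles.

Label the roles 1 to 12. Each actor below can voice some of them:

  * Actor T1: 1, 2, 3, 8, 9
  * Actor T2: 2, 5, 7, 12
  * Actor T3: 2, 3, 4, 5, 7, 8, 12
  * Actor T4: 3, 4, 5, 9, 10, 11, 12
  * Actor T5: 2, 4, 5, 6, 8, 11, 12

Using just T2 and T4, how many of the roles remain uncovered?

Union of T2, T4 = {2, 3, 4, 5, 7, 9, 10, 11, 12}.
Not covered: 1, 6, 8 — 3 roles.

3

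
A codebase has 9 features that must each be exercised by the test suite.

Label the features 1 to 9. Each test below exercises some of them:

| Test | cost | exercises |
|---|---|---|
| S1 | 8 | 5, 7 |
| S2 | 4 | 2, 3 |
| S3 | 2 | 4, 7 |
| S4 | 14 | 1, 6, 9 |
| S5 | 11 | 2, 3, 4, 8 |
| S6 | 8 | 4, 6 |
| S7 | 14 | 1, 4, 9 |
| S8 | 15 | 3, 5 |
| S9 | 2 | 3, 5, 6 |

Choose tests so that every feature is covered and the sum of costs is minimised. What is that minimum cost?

29

S3, S4, S5, S9 together cover every feature (S3 ∪ S4 ∪ S5 ∪ S9 = {1, 2, 3, 4, 5, 6, 7, 8, 9}); total cost 2 + 14 + 11 + 2 = 29.
The greedy pick S9, S3, S2, S4, S5 costs 33; no covering selection beats 29.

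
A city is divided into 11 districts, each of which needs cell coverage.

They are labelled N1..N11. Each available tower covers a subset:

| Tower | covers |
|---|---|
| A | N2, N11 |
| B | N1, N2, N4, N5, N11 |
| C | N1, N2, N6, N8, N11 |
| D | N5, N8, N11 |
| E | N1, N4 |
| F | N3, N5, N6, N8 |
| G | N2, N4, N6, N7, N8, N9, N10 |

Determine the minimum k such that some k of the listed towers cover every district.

3

C and F and G together: C ∪ F ∪ G = {N1, N2, N3, N4, N5, N6, N7, N8, N9, N10, N11} — every district is covered.
Only F contains N3, so F is forced; the remaining 7 districts need at least 2 more towers (each remaining tower adds at most 5) — so at least 3 towers are needed, and 3 is optimal.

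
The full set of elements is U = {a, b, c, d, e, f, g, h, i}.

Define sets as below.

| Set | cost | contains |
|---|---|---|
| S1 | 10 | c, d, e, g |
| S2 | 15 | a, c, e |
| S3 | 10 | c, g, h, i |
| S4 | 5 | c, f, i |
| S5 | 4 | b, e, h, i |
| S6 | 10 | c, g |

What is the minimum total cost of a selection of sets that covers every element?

34

S1, S2, S4, S5 together cover every element (S1 ∪ S2 ∪ S4 ∪ S5 = {a, b, c, d, e, f, g, h, i}); total cost 10 + 15 + 5 + 4 = 34.
No covering selection has total cost below 34.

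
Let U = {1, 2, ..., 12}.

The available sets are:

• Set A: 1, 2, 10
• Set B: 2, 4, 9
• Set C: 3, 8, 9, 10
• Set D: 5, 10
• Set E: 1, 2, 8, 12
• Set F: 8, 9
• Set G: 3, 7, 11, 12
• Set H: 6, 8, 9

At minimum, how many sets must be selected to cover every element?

5

A and B and D and G and H together: A ∪ B ∪ D ∪ G ∪ H = {1, 2, 3, 4, 5, 6, 7, 8, 9, 10, 11, 12} — every element is covered.
No 4 of the 8 sets cover everything (all 70 combinations miss at least one element), so 5 is optimal.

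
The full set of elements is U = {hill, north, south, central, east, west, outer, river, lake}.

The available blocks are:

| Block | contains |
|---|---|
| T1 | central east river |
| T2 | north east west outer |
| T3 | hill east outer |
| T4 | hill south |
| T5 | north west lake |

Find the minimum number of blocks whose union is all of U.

T1 and T2 and T4 and T5 together: T1 ∪ T2 ∪ T4 ∪ T5 = {hill, north, south, central, east, west, outer, river, lake} — every element is covered.
No 3 of the 5 blocks cover everything (all 10 combinations miss at least one element), so 4 is optimal.

4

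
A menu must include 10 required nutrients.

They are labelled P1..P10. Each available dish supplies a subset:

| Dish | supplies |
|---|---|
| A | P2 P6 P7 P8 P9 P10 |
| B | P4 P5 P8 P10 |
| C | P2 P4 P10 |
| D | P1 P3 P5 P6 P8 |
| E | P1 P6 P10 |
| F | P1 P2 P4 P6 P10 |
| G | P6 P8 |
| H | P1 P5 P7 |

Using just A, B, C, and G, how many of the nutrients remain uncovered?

Union of A, B, C, G = {P2, P4, P5, P6, P7, P8, P9, P10}.
Not covered: P1, P3 — 2 nutrients.

2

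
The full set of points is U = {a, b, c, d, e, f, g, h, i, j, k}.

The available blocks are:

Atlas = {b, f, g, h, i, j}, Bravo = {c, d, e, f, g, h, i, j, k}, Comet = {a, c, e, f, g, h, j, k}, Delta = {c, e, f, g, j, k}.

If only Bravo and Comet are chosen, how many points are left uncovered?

Union of Bravo, Comet = {a, c, d, e, f, g, h, i, j, k}.
Not covered: b — 1 point.

1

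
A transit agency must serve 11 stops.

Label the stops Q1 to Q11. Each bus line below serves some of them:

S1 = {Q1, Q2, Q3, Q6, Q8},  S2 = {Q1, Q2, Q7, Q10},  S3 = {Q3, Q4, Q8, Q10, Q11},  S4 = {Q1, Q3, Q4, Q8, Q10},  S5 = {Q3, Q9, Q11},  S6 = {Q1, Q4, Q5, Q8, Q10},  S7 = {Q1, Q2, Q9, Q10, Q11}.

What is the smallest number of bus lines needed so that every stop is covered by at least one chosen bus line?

4

S1 and S2 and S6 and S7 together: S1 ∪ S2 ∪ S6 ∪ S7 = {Q1, Q2, Q3, Q4, Q5, Q6, Q7, Q8, Q9, Q10, Q11} — every stop is covered.
No 3 of the 7 bus lines cover everything (all 35 combinations miss at least one stop), so 4 is optimal.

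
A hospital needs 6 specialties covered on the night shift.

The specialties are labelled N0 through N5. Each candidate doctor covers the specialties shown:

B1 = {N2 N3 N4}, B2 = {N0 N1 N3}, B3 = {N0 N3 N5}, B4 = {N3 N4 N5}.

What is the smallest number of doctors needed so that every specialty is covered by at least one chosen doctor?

Take {B1, B2, B3}. Their union is {N0, N1, N2, N3, N4, N5}, which is all 6 specialties.
Only B2 contains N1, so B2 is forced; the remaining 3 specialties need at least 2 more doctors (each remaining doctor adds at most 2) — so at least 3 doctors are needed, and 3 is optimal.

3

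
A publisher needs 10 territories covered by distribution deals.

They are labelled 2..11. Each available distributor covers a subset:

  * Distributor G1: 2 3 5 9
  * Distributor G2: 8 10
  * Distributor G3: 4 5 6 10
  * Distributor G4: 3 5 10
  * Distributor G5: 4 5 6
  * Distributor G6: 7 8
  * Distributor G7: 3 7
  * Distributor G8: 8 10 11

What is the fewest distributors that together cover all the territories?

Take {G1, G5, G7, G8}. Their union is {2, 3, 4, 5, 6, 7, 8, 9, 10, 11}, which is all 10 territories.
No 3 of the 8 distributors cover everything (all 56 combinations miss at least one territory), so 4 is optimal.

4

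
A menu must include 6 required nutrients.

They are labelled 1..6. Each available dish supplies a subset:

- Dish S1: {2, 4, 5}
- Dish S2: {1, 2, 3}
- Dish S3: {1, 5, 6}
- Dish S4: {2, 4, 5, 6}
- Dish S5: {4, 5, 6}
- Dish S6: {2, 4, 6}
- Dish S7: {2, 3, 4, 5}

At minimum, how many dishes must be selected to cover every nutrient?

2

Take {S2, S5}. Their union is {1, 2, 3, 4, 5, 6}, which is all 6 nutrients.
No single dish has all 6 nutrients (the largest, S4, has 4), so 2 is optimal.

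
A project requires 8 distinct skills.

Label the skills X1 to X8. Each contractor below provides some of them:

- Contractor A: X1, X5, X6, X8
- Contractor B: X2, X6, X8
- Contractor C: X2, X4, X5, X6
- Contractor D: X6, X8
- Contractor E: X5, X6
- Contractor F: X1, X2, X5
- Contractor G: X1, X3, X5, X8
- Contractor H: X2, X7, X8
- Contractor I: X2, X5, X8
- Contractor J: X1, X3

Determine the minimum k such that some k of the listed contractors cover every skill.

C and H and J together: C ∪ H ∪ J = {X1, X2, X3, X4, X5, X6, X7, X8} — every skill is covered.
Only C contains X4, so C is forced; the remaining 4 skills need at least 2 more contractors (each remaining contractor adds at most 3) — so at least 3 contractors are needed, and 3 is optimal.

3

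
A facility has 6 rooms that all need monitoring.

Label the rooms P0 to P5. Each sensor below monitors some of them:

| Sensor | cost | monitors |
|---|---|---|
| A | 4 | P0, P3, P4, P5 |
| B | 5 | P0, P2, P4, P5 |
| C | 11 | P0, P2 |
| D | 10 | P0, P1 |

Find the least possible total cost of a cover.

A, B, D together cover every room (A ∪ B ∪ D = {P0, P1, P2, P3, P4, P5}); total cost 4 + 5 + 10 = 19.
No covering selection has total cost below 19.

19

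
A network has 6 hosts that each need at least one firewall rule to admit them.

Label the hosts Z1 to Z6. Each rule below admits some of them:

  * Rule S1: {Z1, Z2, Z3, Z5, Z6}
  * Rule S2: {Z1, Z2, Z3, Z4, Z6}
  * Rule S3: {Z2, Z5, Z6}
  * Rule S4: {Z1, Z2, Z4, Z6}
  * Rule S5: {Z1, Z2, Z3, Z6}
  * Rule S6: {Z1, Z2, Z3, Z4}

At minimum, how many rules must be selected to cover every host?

2

Take {S1, S2}. Their union is {Z1, Z2, Z3, Z4, Z5, Z6}, which is all 6 hosts.
No single rule has all 6 hosts (the largest, S1, has 5), so 2 is optimal.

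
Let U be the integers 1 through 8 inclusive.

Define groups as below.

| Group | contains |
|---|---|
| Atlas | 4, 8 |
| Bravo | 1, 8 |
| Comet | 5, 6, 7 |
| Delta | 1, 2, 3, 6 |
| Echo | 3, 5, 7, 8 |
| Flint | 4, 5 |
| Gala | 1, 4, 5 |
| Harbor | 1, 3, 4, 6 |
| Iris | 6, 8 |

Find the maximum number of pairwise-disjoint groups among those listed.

2

Gala, Iris are pairwise disjoint (Gala={1,4,5}; Iris={6,8}).
Every remaining group overlaps one of these, and no 3 of the listed groups are pairwise disjoint, so 2 is the maximum.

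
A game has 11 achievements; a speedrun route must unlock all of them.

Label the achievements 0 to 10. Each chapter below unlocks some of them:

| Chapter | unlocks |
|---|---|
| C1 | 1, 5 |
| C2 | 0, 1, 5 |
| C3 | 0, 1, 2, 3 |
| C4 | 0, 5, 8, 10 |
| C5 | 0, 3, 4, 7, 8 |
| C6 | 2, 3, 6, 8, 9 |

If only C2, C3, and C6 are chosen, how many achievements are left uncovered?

Union of C2, C3, C6 = {0, 1, 2, 3, 5, 6, 8, 9}.
Not covered: 4, 7, 10 — 3 achievements.

3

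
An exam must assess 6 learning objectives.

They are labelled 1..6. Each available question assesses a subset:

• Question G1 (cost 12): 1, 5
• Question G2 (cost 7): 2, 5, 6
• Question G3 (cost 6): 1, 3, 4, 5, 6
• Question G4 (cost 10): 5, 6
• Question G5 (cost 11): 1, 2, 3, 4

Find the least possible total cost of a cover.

13

G2, G3 together cover every objective (G2 ∪ G3 = {1, 2, 3, 4, 5, 6}); total cost 7 + 6 = 13.
No covering selection has total cost below 13.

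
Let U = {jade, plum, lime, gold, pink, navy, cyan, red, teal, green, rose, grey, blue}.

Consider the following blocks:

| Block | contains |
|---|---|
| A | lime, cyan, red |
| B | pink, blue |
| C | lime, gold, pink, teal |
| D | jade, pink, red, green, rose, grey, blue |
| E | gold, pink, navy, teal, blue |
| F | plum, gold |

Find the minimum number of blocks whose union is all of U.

Take {A, D, E, F}. Their union is {jade, plum, lime, gold, pink, navy, cyan, red, teal, green, rose, grey, blue}, which is all 13 items.
No 3 of the 6 blocks cover everything (all 20 combinations miss at least one item), so 4 is optimal.

4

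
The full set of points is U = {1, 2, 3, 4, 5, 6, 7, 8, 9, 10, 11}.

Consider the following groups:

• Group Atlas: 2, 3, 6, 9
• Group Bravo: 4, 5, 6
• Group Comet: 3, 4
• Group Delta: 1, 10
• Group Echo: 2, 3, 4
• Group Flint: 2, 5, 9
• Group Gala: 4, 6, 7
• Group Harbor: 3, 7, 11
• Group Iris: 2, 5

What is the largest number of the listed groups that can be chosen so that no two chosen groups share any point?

3

Comet, Delta, Flint are pairwise disjoint (Comet={3,4}; Delta={1,10}; Flint={2,5,9}).
Every remaining group overlaps one of these, and no 4 of the listed groups are pairwise disjoint, so 3 is the maximum.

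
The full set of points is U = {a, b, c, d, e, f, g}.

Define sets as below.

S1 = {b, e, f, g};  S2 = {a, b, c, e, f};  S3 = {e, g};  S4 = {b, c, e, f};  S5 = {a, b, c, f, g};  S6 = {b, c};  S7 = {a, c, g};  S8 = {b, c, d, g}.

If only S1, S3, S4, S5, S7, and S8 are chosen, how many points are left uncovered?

Union of S1, S3, S4, S5, S7, S8 = {a, b, c, d, e, f, g} — that's every point, so 0 are uncovered.

0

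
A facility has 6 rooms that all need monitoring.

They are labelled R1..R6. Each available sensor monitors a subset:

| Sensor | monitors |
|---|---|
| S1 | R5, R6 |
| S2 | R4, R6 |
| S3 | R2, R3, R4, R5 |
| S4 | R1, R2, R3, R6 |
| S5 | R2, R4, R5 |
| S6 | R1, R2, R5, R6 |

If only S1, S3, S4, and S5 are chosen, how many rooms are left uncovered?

Union of S1, S3, S4, S5 = {R1, R2, R3, R4, R5, R6} — that's every room, so 0 are uncovered.

0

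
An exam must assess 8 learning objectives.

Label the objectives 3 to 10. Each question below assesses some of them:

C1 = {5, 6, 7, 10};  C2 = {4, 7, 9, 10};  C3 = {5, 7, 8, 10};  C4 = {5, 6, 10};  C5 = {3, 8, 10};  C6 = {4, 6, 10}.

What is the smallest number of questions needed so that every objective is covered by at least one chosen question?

3

C1 and C2 and C5 together: C1 ∪ C2 ∪ C5 = {3, 4, 5, 6, 7, 8, 9, 10} — every objective is covered.
Only C5 contains 3, so C5 is forced; the remaining 5 objectives need at least 2 more questions (each remaining question adds at most 3) — so at least 3 questions are needed, and 3 is optimal.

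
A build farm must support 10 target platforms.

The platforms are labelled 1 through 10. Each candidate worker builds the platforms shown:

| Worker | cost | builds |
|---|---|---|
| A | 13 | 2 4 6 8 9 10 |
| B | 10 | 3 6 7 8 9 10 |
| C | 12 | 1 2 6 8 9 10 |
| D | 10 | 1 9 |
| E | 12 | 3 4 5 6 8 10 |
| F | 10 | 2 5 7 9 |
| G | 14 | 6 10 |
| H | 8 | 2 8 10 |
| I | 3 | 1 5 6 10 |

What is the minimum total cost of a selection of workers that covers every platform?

E, F, I together cover every platform (E ∪ F ∪ I = {1, 2, 3, 4, 5, 6, 7, 8, 9, 10}); total cost 12 + 10 + 3 = 25.
The greedy pick I, B, A costs 26; no covering selection beats 25.

25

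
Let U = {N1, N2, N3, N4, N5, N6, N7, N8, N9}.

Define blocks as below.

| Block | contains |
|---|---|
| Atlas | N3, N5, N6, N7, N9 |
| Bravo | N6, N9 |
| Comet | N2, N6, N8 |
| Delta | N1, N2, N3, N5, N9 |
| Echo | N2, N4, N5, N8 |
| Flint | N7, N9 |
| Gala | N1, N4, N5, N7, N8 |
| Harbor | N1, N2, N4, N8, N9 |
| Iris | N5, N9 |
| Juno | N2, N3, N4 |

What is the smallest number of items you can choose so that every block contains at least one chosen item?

The 3 items {N4, N6, N9} hit every block.
No choice of 2 items meets every block, so 3 is the minimum.

3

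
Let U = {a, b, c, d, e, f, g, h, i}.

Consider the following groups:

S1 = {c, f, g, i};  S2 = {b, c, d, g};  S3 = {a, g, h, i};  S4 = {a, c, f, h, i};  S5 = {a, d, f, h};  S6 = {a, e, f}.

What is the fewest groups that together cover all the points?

3

Take {S2, S3, S6}. Their union is {a, b, c, d, e, f, g, h, i}, which is all 9 points.
Only S2 contains b, so S2 is forced; the remaining 5 points need at least 2 more groups (each remaining group adds at most 4) — so at least 3 groups are needed, and 3 is optimal.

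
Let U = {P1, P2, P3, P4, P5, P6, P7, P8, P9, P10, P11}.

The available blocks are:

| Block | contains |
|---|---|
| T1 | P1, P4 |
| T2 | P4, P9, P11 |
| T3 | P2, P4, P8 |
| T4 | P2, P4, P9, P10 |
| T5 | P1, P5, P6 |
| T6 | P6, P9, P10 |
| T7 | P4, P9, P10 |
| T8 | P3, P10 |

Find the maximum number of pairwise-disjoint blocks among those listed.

3

T2, T5, T8 are pairwise disjoint (T2={P4,P9,P11}; T5={P1,P5,P6}; T8={P3,P10}).
Every remaining block overlaps one of these, and no 4 of the listed blocks are pairwise disjoint, so 3 is the maximum.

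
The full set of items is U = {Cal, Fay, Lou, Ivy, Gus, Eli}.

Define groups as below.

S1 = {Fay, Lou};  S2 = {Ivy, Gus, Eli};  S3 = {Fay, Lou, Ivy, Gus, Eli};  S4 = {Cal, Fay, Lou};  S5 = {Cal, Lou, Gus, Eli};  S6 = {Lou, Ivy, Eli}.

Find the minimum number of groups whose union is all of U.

S3 and S5 together: S3 ∪ S5 = {Cal, Fay, Lou, Ivy, Gus, Eli} — every item is covered.
No single group has all 6 items (the largest, S3, has 5), so 2 is optimal.

2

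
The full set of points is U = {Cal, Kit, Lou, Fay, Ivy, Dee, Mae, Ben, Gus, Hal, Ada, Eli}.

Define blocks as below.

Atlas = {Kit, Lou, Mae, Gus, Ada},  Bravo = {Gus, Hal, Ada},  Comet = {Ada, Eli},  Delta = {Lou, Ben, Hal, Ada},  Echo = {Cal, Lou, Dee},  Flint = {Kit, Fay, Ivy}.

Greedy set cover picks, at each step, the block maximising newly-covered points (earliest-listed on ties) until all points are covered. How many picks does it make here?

5

Greedy: pick Atlas (covers 5 new) → pick Delta (covers 2 new) → pick Echo (covers 2 new) → pick Flint (covers 2 new) → pick Comet (covers 1 new). Total picks: 5.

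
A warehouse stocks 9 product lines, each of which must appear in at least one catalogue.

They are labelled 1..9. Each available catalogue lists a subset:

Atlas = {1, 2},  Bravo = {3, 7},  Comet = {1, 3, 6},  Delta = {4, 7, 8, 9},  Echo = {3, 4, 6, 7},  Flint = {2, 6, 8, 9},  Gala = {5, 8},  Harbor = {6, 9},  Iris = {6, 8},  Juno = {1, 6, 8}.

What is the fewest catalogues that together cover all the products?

4

Take {Atlas, Echo, Flint, Gala}. Their union is {1, 2, 3, 4, 5, 6, 7, 8, 9}, which is all 9 products.
No 3 of the 10 catalogues cover everything (all 120 combinations miss at least one product), so 4 is optimal.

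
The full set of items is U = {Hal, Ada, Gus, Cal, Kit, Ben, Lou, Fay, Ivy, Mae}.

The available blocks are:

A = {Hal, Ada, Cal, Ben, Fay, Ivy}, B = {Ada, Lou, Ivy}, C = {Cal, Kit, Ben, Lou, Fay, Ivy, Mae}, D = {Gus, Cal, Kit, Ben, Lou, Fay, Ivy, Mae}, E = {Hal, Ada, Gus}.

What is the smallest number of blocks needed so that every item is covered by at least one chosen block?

Take {D, E}. Their union is {Hal, Ada, Gus, Cal, Kit, Ben, Lou, Fay, Ivy, Mae}, which is all 10 items.
No single block has all 10 items (the largest, D, has 8), so 2 is optimal.

2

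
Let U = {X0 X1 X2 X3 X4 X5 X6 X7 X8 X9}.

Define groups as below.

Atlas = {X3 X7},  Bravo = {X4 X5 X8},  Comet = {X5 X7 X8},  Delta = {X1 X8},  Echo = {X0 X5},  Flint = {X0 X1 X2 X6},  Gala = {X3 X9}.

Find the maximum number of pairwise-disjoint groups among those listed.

3

Delta, Echo, Gala are pairwise disjoint (Delta={X1,X8}; Echo={X0,X5}; Gala={X3,X9}).
Every remaining group overlaps one of these, and no 4 of the listed groups are pairwise disjoint, so 3 is the maximum.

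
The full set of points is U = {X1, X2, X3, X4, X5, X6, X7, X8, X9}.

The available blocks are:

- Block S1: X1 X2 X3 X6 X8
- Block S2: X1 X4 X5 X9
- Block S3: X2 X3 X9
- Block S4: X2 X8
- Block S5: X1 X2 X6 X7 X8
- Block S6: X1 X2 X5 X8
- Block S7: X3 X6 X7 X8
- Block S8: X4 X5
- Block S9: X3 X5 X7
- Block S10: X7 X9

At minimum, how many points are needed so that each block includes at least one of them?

Take H = {X2, X4, X7}. Each listed block contains at least one of these, so H is a hitting set of size 3.
The blocks S1, S8, S10 are pairwise disjoint, so any hitting set needs a separate point for each — at least 3. Hence 3 is optimal.

3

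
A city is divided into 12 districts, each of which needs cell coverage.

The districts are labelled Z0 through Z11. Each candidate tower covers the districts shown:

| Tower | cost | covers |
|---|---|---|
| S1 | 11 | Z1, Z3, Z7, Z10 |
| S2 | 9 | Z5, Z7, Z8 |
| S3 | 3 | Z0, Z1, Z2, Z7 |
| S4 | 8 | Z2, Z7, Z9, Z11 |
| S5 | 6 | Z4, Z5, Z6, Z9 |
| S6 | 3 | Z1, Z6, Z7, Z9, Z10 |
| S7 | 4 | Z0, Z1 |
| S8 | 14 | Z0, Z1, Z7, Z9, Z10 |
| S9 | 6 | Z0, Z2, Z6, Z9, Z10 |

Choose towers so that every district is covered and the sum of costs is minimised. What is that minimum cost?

S1, S2, S3, S4, S5 together cover every district (S1 ∪ S2 ∪ S3 ∪ S4 ∪ S5 = {Z0, Z1, Z2, Z3, Z4, Z5, Z6, Z7, Z8, Z9, Z10, Z11}); total cost 11 + 9 + 3 + 8 + 6 = 37.
The greedy pick S6, S3, S5, S4, S2, S1 costs 40; no covering selection beats 37.

37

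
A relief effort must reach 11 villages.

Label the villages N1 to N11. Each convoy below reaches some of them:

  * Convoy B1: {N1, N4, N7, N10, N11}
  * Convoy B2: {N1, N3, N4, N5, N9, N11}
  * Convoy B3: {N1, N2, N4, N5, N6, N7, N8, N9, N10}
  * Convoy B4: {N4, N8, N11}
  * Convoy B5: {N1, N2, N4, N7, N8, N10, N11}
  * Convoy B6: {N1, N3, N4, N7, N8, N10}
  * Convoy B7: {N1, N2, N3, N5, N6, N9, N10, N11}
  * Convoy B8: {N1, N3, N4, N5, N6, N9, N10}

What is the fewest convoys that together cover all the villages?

B2 and B3 together: B2 ∪ B3 = {N1, N2, N3, N4, N5, N6, N7, N8, N9, N10, N11} — every village is covered.
No single convoy has all 11 villages (the largest, B3, has 9), so 2 is optimal.

2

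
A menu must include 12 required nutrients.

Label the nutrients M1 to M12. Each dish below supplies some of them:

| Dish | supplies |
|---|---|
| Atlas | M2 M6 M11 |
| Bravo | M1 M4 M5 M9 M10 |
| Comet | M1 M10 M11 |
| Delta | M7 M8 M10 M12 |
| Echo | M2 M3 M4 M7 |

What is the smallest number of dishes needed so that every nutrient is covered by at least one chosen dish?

Atlas and Bravo and Delta and Echo together: Atlas ∪ Bravo ∪ Delta ∪ Echo = {M1, M2, M3, M4, M5, M6, M7, M8, M9, M10, M11, M12} — every nutrient is covered.
Only Bravo contains M5, so Bravo is forced; the remaining 7 nutrients need at least 3 more dishes (each remaining dish adds at most 3) — so at least 4 dishes are needed, and 4 is optimal.

4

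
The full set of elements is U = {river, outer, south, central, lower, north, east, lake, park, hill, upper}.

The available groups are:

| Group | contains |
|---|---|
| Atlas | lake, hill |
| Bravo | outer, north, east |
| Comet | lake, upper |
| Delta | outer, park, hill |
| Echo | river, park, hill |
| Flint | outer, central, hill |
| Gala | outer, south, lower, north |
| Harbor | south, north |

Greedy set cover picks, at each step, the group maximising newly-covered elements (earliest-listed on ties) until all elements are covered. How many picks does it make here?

5

Greedy: pick Gala (covers 4 new) → pick Echo (covers 3 new) → pick Comet (covers 2 new) → pick Bravo (covers 1 new) → pick Flint (covers 1 new). Total picks: 5.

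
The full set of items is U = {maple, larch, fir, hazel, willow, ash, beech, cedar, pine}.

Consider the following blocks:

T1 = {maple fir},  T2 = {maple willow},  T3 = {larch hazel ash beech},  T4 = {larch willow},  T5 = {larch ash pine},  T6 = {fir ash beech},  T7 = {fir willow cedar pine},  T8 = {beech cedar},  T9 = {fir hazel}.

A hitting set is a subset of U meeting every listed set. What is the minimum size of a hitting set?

4

The 4 items {fir, willow, beech, pine} hit every block.
The blocks T2, T5, T8, T9 are pairwise disjoint, so any hitting set needs a separate item for each — at least 4. Hence 4 is optimal.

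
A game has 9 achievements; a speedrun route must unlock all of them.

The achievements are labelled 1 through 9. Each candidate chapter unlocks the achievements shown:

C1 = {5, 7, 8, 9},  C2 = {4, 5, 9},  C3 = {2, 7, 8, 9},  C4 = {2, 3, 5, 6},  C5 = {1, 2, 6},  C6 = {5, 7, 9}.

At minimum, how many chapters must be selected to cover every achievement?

C1 and C2 and C4 and C5 together: C1 ∪ C2 ∪ C4 ∪ C5 = {1, 2, 3, 4, 5, 6, 7, 8, 9} — every achievement is covered.
No 3 of the 6 chapters cover everything (all 20 combinations miss at least one achievement), so 4 is optimal.

4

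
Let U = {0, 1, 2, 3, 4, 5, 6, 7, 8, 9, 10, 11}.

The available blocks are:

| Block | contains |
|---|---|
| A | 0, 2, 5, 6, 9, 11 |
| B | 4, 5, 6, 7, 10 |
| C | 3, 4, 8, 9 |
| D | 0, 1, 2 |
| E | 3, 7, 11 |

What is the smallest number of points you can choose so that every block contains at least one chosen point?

Take H = {0, 4, 7}. Each listed block contains at least one of these, so H is a hitting set of size 3.
No choice of 2 points meets every block, so 3 is the minimum.

3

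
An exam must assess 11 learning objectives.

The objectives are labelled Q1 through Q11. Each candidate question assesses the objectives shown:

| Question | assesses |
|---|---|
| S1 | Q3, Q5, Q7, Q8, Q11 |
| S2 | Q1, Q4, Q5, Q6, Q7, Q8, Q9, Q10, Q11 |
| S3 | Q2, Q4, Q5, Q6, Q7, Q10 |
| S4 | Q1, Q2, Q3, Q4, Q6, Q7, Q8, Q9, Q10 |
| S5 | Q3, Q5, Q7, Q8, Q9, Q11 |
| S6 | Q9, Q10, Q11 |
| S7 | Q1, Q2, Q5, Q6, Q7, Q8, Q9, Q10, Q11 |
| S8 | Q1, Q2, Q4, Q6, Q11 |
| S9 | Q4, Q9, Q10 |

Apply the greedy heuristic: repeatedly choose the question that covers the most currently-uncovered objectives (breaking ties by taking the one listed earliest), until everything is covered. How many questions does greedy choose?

Greedy: pick S2 (covers 9 new) → pick S4 (covers 2 new). Total picks: 2.

2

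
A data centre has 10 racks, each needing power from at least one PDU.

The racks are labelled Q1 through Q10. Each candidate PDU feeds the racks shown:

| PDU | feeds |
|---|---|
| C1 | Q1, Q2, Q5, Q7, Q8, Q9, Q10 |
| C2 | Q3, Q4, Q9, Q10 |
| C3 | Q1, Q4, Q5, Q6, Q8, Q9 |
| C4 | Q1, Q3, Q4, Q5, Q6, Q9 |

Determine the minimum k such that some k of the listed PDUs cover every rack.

2

C1 and C4 together: C1 ∪ C4 = {Q1, Q2, Q3, Q4, Q5, Q6, Q7, Q8, Q9, Q10} — every rack is covered.
No single PDU has all 10 racks (the largest, C1, has 7), so 2 is optimal.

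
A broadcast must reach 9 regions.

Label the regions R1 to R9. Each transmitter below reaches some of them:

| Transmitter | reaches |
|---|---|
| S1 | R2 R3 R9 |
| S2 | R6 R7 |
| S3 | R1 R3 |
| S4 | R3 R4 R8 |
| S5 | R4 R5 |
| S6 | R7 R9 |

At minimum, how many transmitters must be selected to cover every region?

Take {S1, S2, S3, S4, S5}. Their union is {R1, R2, R3, R4, R5, R6, R7, R8, R9}, which is all 9 regions.
Only S3 contains R1, so S3 is forced; the remaining 7 regions need at least 4 more transmitters (each remaining transmitter adds at most 2) — so at least 5 transmitters are needed, and 5 is optimal.

5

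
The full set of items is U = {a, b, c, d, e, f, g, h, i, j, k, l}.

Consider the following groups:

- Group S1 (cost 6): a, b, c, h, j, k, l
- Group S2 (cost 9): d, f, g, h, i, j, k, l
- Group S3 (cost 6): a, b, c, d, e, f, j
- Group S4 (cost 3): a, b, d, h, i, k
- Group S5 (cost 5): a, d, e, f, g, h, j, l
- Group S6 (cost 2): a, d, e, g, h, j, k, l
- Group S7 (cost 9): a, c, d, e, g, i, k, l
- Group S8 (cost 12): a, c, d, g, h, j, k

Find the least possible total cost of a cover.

S3, S4, S6 together cover every item (S3 ∪ S4 ∪ S6 = {a, b, c, d, e, f, g, h, i, j, k, l}); total cost 6 + 3 + 2 = 11.
No covering selection has total cost below 11.

11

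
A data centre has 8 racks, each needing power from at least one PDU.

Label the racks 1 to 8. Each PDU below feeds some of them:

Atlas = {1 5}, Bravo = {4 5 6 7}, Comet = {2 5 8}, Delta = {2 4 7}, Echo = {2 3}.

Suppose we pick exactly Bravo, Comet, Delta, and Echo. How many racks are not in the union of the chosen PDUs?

1

Union of Bravo, Comet, Delta, Echo = {2, 3, 4, 5, 6, 7, 8}.
Not covered: 1 — 1 rack.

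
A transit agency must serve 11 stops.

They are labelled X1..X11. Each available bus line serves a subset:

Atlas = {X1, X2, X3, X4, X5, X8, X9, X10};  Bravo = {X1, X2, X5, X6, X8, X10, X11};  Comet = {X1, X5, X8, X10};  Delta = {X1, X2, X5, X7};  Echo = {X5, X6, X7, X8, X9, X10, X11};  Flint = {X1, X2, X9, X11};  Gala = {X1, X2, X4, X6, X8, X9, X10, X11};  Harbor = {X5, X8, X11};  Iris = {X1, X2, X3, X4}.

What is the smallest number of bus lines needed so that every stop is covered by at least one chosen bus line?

Take {Echo, Iris}. Their union is {X1, X2, X3, X4, X5, X6, X7, X8, X9, X10, X11}, which is all 11 stops.
No single bus line has all 11 stops (the largest, Atlas, has 8), so 2 is optimal.

2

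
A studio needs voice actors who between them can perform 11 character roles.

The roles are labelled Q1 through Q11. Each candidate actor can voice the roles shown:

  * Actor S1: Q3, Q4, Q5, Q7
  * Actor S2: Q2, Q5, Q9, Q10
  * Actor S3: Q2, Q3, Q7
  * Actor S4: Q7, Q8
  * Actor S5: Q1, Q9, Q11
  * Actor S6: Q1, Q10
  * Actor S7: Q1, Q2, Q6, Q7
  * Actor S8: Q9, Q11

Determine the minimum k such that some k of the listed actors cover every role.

Take {S1, S2, S4, S7, S8}. Their union is {Q1, Q2, Q3, Q4, Q5, Q6, Q7, Q8, Q9, Q10, Q11}, which is all 11 roles.
No 4 of the 8 actors cover everything (all 70 combinations miss at least one role), so 5 is optimal.

5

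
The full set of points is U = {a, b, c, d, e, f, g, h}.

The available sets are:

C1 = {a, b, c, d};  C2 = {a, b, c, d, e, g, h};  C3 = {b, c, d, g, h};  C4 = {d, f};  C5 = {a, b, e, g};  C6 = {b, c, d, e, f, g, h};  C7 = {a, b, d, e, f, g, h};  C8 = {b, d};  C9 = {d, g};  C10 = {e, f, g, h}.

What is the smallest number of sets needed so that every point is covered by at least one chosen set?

2

Take {C1, C6}. Their union is {a, b, c, d, e, f, g, h}, which is all 8 points.
No single set has all 8 points (the largest, C2, has 7), so 2 is optimal.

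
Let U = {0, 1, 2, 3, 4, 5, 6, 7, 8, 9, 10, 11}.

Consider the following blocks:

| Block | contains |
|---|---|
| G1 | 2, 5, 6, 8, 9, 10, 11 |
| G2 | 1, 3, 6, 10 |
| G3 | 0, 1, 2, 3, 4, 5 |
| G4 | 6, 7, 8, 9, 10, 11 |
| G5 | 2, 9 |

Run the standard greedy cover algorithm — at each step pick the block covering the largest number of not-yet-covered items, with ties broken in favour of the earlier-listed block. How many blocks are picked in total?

Greedy: pick G1 (covers 7 new) → pick G3 (covers 4 new) → pick G4 (covers 1 new). Total picks: 3.
(The true minimum cover uses only 2 blocks, so greedy is not optimal here.)

3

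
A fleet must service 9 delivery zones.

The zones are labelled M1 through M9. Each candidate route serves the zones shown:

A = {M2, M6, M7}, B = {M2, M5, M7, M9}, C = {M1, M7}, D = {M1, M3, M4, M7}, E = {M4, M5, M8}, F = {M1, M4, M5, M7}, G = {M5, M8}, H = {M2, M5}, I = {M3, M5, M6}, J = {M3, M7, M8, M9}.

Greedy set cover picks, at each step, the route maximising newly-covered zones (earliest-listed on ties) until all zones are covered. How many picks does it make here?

Greedy: pick B (covers 4 new) → pick D (covers 3 new) → pick A (covers 1 new) → pick E (covers 1 new). Total picks: 4.
(The true minimum cover uses only 3 routes, so greedy is not optimal here.)

4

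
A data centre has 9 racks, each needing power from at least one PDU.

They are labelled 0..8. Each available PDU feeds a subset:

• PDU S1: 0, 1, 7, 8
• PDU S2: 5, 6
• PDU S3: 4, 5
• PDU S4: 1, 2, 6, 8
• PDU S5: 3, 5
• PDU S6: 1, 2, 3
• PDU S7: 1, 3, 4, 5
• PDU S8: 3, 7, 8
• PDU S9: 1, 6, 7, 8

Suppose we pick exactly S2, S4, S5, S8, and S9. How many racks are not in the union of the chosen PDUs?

Union of S2, S4, S5, S8, S9 = {1, 2, 3, 5, 6, 7, 8}.
Not covered: 0, 4 — 2 racks.

2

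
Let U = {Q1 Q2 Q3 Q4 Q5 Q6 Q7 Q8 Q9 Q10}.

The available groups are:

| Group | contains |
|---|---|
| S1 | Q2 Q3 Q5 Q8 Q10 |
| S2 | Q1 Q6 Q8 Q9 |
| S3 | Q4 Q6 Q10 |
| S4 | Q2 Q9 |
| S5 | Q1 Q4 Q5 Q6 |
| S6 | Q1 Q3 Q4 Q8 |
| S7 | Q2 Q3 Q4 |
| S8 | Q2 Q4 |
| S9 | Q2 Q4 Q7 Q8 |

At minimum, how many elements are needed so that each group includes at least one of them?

3

H = {Q2, Q4, Q6} meets every group (each contains at least one member of H), and |H| = 3.
No choice of 2 elements meets every group, so 3 is the minimum.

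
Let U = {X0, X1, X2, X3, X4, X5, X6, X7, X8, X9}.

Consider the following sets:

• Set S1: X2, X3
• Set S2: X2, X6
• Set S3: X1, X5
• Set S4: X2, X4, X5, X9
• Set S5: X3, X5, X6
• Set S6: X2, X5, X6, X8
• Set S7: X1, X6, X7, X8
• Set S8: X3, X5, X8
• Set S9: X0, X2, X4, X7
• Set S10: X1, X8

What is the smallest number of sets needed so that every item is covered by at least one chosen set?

4

Take {S1, S4, S7, S9}. Their union is {X0, X1, X2, X3, X4, X5, X6, X7, X8, X9}, which is all 10 items.
No 3 of the 10 sets cover everything (all 120 combinations miss at least one item), so 4 is optimal.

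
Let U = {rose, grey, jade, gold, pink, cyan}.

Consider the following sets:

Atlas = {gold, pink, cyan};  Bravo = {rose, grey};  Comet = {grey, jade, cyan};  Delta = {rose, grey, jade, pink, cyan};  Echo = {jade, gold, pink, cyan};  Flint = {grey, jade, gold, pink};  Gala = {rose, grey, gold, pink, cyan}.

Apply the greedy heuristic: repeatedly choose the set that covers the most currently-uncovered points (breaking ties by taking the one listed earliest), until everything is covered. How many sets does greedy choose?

Greedy: pick Delta (covers 5 new) → pick Atlas (covers 1 new). Total picks: 2.

2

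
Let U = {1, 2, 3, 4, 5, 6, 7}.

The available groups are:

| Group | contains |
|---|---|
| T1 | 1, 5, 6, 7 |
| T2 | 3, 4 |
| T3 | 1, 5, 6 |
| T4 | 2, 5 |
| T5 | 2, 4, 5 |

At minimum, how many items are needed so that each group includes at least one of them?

2

Take H = {4, 5}. Each listed group contains at least one of these, so H is a hitting set of size 2.
The groups T2, T3 are pairwise disjoint, so any hitting set needs a separate item for each — at least 2. Hence 2 is optimal.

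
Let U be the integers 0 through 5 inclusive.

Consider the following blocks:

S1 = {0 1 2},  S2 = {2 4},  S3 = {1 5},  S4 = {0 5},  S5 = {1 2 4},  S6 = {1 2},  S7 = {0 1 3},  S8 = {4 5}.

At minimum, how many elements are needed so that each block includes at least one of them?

The 3 elements {2, 3, 5} hit every block.
No choice of 2 elements meets every block, so 3 is the minimum.

3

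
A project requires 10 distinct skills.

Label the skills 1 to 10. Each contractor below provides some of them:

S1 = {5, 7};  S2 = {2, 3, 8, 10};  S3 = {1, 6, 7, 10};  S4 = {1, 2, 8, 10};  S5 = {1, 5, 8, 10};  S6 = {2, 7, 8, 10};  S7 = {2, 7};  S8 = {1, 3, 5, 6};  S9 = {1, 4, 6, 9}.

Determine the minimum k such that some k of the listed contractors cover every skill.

3

S1 and S2 and S9 together: S1 ∪ S2 ∪ S9 = {1, 2, 3, 4, 5, 6, 7, 8, 9, 10} — every skill is covered.
Each contractor has at most 4 skills, and 2·4 = 8 < 10 — so at least 3 contractors are needed, and 3 is optimal.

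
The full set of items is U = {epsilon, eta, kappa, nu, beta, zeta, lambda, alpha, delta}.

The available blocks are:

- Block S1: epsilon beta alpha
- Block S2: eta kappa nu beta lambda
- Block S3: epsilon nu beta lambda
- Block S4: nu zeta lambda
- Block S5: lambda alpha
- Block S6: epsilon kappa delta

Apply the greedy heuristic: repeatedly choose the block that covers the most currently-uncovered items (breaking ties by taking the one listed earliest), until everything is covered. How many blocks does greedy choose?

4

Greedy: pick S2 (covers 5 new) → pick S1 (covers 2 new) → pick S4 (covers 1 new) → pick S6 (covers 1 new). Total picks: 4.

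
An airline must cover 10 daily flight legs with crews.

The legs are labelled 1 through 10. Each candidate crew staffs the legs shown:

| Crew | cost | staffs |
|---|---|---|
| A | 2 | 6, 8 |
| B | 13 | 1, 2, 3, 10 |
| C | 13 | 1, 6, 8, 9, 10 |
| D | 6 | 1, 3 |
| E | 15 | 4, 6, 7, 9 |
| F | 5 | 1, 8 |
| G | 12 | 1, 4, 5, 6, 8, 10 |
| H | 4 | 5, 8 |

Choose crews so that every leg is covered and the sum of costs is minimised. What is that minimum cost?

32

B, E, H together cover every leg (B ∪ E ∪ H = {1, 2, 3, 4, 5, 6, 7, 8, 9, 10}); total cost 13 + 15 + 4 = 32.
The greedy pick A, D, G, E, B costs 48; no covering selection beats 32.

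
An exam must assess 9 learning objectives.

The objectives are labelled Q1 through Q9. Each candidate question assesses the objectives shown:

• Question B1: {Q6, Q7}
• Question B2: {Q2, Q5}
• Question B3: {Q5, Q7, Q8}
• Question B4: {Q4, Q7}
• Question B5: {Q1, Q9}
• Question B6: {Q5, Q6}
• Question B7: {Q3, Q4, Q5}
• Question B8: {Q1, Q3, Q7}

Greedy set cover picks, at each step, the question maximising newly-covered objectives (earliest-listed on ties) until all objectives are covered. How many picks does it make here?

5

Greedy: pick B3 (covers 3 new) → pick B5 (covers 2 new) → pick B7 (covers 2 new) → pick B1 (covers 1 new) → pick B2 (covers 1 new). Total picks: 5.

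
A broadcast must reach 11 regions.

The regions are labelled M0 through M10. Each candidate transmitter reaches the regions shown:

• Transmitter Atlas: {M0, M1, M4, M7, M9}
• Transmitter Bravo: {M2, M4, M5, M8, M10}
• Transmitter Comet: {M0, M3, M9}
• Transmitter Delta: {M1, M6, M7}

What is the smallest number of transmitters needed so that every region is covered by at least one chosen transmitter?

3

Bravo and Comet and Delta together: Bravo ∪ Comet ∪ Delta = {M0, M1, M2, M3, M4, M5, M6, M7, M8, M9, M10} — every region is covered.
Each transmitter has at most 5 regions, and 2·5 = 10 < 11 — so at least 3 transmitters are needed, and 3 is optimal.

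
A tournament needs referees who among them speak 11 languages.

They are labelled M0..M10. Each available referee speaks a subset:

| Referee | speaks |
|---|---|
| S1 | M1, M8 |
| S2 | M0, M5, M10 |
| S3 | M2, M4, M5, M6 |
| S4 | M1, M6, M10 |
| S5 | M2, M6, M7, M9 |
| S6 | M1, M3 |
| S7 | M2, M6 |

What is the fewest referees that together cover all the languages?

5

Take {S1, S2, S3, S5, S6}. Their union is {M0, M1, M2, M3, M4, M5, M6, M7, M8, M9, M10}, which is all 11 languages.
Only S3 contains M4, so S3 is forced; the remaining 7 languages need at least 4 more referees (each remaining referee adds at most 2) — so at least 5 referees are needed, and 5 is optimal.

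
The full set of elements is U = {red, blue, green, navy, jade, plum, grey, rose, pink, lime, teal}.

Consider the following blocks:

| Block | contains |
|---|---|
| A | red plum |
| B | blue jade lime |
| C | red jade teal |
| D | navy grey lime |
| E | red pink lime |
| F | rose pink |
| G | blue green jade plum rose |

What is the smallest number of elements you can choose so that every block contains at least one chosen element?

3

Take H = {red, rose, lime}. Each listed block contains at least one of these, so H is a hitting set of size 3.
The blocks A, B, F are pairwise disjoint, so any hitting set needs a separate element for each — at least 3. Hence 3 is optimal.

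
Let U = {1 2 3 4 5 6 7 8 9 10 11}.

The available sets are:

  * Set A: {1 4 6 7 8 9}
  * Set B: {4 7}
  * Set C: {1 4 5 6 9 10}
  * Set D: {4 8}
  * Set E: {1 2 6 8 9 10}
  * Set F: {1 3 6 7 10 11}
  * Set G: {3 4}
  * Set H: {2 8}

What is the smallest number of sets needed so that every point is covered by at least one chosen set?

3

Take {C, F, H}. Their union is {1, 2, 3, 4, 5, 6, 7, 8, 9, 10, 11}, which is all 11 points.
Only C contains 5, so C is forced; the remaining 5 points need at least 2 more sets (each remaining set adds at most 3) — so at least 3 sets are needed, and 3 is optimal.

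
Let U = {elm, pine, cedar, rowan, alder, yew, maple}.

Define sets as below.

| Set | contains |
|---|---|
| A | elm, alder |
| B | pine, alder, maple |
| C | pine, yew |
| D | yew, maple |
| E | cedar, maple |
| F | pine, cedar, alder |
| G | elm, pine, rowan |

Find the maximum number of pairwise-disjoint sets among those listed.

3

A, C, E are pairwise disjoint (A={elm,alder}; C={pine,yew}; E={cedar,maple}).
Every remaining set overlaps one of these, and no 4 of the listed sets are pairwise disjoint, so 3 is the maximum.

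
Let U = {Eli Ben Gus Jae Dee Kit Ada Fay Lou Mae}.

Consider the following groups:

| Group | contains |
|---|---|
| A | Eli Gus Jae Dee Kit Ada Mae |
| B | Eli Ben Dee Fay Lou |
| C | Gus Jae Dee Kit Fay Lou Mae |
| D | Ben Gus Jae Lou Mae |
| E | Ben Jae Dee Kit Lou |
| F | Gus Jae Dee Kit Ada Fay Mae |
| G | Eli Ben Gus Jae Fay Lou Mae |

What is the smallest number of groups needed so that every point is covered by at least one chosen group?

2

A and G cover everything between them: the union {Eli, Ben, Gus, Jae, Dee, Kit, Ada, Fay, Lou, Mae} is all of U.
No single group has all 10 points (the largest, A, has 7), so 2 is optimal.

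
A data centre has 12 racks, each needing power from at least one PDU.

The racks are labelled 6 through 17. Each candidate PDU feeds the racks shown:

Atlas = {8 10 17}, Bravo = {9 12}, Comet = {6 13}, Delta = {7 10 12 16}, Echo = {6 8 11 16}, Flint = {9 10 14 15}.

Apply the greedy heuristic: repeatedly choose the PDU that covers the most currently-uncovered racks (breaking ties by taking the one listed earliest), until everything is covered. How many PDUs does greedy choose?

5

Greedy: pick Delta (covers 4 new) → pick Echo (covers 3 new) → pick Flint (covers 3 new) → pick Atlas (covers 1 new) → pick Comet (covers 1 new). Total picks: 5.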